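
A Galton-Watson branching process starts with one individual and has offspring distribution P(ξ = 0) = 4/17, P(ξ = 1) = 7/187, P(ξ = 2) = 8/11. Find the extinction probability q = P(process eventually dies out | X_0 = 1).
q = 11/34

The pgf is f(s) = 4/17 + 7/187·s + 8/11·s². The extinction probability q is the smallest fixed point of f in [0, 1]. Setting s = f(s):
  8/11·s² + (7/187 − 1)·s + 4/17 = 0
  8/11·s² − (4/17 + 8/11)·s + 4/17 = 0
which factors as (s − 1)·(8/11·s − 4/17) = 0, giving roots s = 1 and s = (4/17)/(8/11) = 11/34.
Mean offspring μ = 7/187 + 2·8/11 = 279/187 > 1 (supercritical), so q < 1. The extinction probability is the smaller root: q = (4/17)/(8/11) = 11/34.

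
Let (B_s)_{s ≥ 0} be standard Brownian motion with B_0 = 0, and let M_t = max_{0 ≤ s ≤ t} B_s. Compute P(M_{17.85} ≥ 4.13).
P(M_{17.85} ≥ 4.13) = 2·P(B_{17.85} ≥ 4.13) = 2(1 − Φ(4.13/√17.85)) ≈ 0.3283

By the reflection principle for Brownian motion, P(M_t ≥ a) = 2 · P(B_t ≥ a) for a ≥ 0. Since B_t ~ N(0, t), P(B_t ≥ 4.13) = 1 − Φ(4.13/√t) = 1 − Φ(4.13/√17.85) = 1 − Φ(0.9775). So
  P(M_{17.85} ≥ 4.13) = 2(1 − Φ(0.9775)) ≈ 0.3283.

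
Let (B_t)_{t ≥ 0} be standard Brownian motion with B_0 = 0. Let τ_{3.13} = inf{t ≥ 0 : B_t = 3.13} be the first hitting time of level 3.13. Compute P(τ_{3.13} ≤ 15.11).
P(τ_{3.13} ≤ 15.11) = 2(1 − Φ(3.13/√15.11)) = 2(1 − Φ(0.8052)) ≈ 0.4207

By the reflection principle for standard BM, P(τ_b ≤ t) = 2 · P(B_t ≥ b). Since B_t ~ N(0, t), P(B_t ≥ 3.13) = 1 − Φ(3.13/√t) = 1 − Φ(3.13/√15.11) = 1 − Φ(0.8052) ≈ 0.21035. Doubling: P(τ_{3.13} ≤ 15.11) ≈ 2 · 0.21035 = 0.42070 ≈ 0.4207.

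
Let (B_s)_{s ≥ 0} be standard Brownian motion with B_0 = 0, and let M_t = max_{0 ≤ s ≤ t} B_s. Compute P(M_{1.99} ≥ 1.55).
P(M_{1.99} ≥ 1.55) = 2·P(B_{1.99} ≥ 1.55) = 2(1 − Φ(1.55/√1.99)) ≈ 0.2719

By the reflection principle for Brownian motion, P(M_t ≥ a) = 2 · P(B_t ≥ a) for a ≥ 0. Since B_t ~ N(0, t), P(B_t ≥ 1.55) = 1 − Φ(1.55/√t) = 1 − Φ(1.55/√1.99) = 1 − Φ(1.0988). So
  P(M_{1.99} ≥ 1.55) = 2(1 − Φ(1.0988)) ≈ 0.2719.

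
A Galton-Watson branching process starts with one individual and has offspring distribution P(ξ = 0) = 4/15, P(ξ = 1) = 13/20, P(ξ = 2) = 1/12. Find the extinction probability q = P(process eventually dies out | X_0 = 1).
q = 1

Mean offspring μ = 0·4/15 + 1·13/20 + 2·1/12 = 49/60 ≤ 1. For μ ≤ 1 with offspring not concentrated at 1, the Galton-Watson process goes extinct almost surely, so q = 1.
(Algebraic check: The pgf is f(s) = 4/15 + 13/20·s + 1/12·s². The extinction probability q is the smallest fixed point of f in [0, 1]. Setting s = f(s):
  1/12·s² + (13/20 − 1)·s + 4/15 = 0
  1/12·s² − (4/15 + 1/12)·s + 4/15 = 0
which factors as (s − 1)·(1/12·s − 4/15) = 0, giving roots s = 1 and s = (4/15)/(1/12) = 16/5. Since 16/5 ≥ 1, the smallest root in [0, 1] is s = 1.)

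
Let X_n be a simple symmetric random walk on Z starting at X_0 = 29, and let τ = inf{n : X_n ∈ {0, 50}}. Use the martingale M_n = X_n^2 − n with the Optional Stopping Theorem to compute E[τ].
E[τ] = 609

M_n = X_n^2 − n is a martingale (since E[X_{n+1}^2 | F_n] = X_n^2 + 1). By OST (τ has finite mean in a bounded region), E[M_τ] = E[M_0] = X_0^2 − 0 = 29^2 = 841. Also E[M_τ] = E[X_τ^2] − E[τ]. The walk exits at 0 or 50, with P(hit 50 first) = 29/50, so E[X_τ^2] = 50^2 · 29/50 + 0 = 1450. Thus E[τ] = E[X_τ^2] − E[M_τ] = 1450 − 841 = 609 = 29(50 − 29) = 609.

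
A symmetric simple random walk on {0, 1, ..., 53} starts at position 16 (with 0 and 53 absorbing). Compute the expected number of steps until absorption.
E[τ | X_0 = 16] = 592

Let v_k = E[τ | X_0 = k]. Boundary: v_0 = v_53 = 0. Recurrence: v_k = 1 + (v_{k-1} + v_{k+1})/2 for 1 ≤ k ≤ 52. The particular solution to v_k − (v_{k-1} + v_{k+1})/2 = 1 is v_k = −k^2. Adding homogeneous solution A + B k and matching boundaries gives v_k = k (53 − k). Substituting k = 16: v_16 = 16 · 37 = 592.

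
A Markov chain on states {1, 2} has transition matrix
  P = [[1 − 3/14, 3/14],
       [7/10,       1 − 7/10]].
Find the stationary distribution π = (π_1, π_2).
π_1 = 49/64, π_2 = 15/64

Solve πP = π with π_1 + π_2 = 1. From πP = π: π_1 · (1 − 3/14) + π_2 · 7/10 = π_1 ⇒ π_2 · 7/10 = π_1 · 3/14 ⇒ π_2/π_1 = (3/14)/(7/10) = 15/49. Together with π_1 + π_2 = 1:
  π_1 = (7/10)/(3/14 + 7/10) = (7/10)/(32/35) = 49/64,
  π_2 = (3/14)/(3/14 + 7/10) = (3/14)/(32/35) = 15/64.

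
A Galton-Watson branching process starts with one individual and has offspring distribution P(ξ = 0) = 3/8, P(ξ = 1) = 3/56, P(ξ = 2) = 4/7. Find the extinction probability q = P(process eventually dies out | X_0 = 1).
q = 21/32

The pgf is f(s) = 3/8 + 3/56·s + 4/7·s². The extinction probability q is the smallest fixed point of f in [0, 1]. Setting s = f(s):
  4/7·s² + (3/56 − 1)·s + 3/8 = 0
  4/7·s² − (3/8 + 4/7)·s + 3/8 = 0
which factors as (s − 1)·(4/7·s − 3/8) = 0, giving roots s = 1 and s = (3/8)/(4/7) = 21/32.
Mean offspring μ = 3/56 + 2·4/7 = 67/56 > 1 (supercritical), so q < 1. The extinction probability is the smaller root: q = (3/8)/(4/7) = 21/32.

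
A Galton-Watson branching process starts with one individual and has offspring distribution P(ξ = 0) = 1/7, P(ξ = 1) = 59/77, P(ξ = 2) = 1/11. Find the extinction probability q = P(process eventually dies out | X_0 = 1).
q = 1

Mean offspring μ = 0·1/7 + 1·59/77 + 2·1/11 = 73/77 ≤ 1. For μ ≤ 1 with offspring not concentrated at 1, the Galton-Watson process goes extinct almost surely, so q = 1.
(Algebraic check: The pgf is f(s) = 1/7 + 59/77·s + 1/11·s². The extinction probability q is the smallest fixed point of f in [0, 1]. Setting s = f(s):
  1/11·s² + (59/77 − 1)·s + 1/7 = 0
  1/11·s² − (1/7 + 1/11)·s + 1/7 = 0
which factors as (s − 1)·(1/11·s − 1/7) = 0, giving roots s = 1 and s = (1/7)/(1/11) = 11/7. Since 11/7 ≥ 1, the smallest root in [0, 1] is s = 1.)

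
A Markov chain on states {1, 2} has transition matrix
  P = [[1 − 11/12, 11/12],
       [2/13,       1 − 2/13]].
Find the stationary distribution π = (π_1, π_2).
π_1 = 24/167, π_2 = 143/167

Solve πP = π with π_1 + π_2 = 1. From πP = π: π_1 · (1 − 11/12) + π_2 · 2/13 = π_1 ⇒ π_2 · 2/13 = π_1 · 11/12 ⇒ π_2/π_1 = (11/12)/(2/13) = 143/24. Together with π_1 + π_2 = 1:
  π_1 = (2/13)/(11/12 + 2/13) = (2/13)/(167/156) = 24/167,
  π_2 = (11/12)/(11/12 + 2/13) = (11/12)/(167/156) = 143/167.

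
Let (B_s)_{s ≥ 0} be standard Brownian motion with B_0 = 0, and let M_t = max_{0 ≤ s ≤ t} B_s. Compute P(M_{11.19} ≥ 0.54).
P(M_{11.19} ≥ 0.54) = 2·P(B_{11.19} ≥ 0.54) = 2(1 − Φ(0.54/√11.19)) ≈ 0.8718

By the reflection principle for Brownian motion, P(M_t ≥ a) = 2 · P(B_t ≥ a) for a ≥ 0. Since B_t ~ N(0, t), P(B_t ≥ 0.54) = 1 − Φ(0.54/√t) = 1 − Φ(0.54/√11.19) = 1 − Φ(0.1614). So
  P(M_{11.19} ≥ 0.54) = 2(1 − Φ(0.1614)) ≈ 0.8718.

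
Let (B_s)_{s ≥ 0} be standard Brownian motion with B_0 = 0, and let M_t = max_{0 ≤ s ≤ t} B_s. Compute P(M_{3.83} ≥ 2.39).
P(M_{3.83} ≥ 2.39) = 2·P(B_{3.83} ≥ 2.39) = 2(1 − Φ(2.39/√3.83)) ≈ 0.2220

By the reflection principle for Brownian motion, P(M_t ≥ a) = 2 · P(B_t ≥ a) for a ≥ 0. Since B_t ~ N(0, t), P(B_t ≥ 2.39) = 1 − Φ(2.39/√t) = 1 − Φ(2.39/√3.83) = 1 − Φ(1.2212). So
  P(M_{3.83} ≥ 2.39) = 2(1 − Φ(1.2212)) ≈ 0.2220.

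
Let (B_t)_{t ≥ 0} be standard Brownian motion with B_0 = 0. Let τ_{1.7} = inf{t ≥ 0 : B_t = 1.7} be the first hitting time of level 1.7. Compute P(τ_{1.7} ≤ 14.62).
P(τ_{1.7} ≤ 14.62) = 2(1 − Φ(1.7/√14.62)) = 2(1 − Φ(0.4446)) ≈ 0.6566

By the reflection principle for standard BM, P(τ_b ≤ t) = 2 · P(B_t ≥ b). Since B_t ~ N(0, t), P(B_t ≥ 1.7) = 1 − Φ(1.7/√t) = 1 − Φ(1.7/√14.62) = 1 − Φ(0.4446) ≈ 0.32830. Doubling: P(τ_{1.7} ≤ 14.62) ≈ 2 · 0.32830 = 0.65660 ≈ 0.6566.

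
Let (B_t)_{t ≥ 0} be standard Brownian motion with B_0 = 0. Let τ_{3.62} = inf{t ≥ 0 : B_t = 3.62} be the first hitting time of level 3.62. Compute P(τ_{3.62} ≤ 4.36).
P(τ_{3.62} ≤ 4.36) = 2(1 − Φ(3.62/√4.36)) = 2(1 − Φ(1.7337)) ≈ 0.0830

By the reflection principle for standard BM, P(τ_b ≤ t) = 2 · P(B_t ≥ b). Since B_t ~ N(0, t), P(B_t ≥ 3.62) = 1 − Φ(3.62/√t) = 1 − Φ(3.62/√4.36) = 1 − Φ(1.7337) ≈ 0.04149. Doubling: P(τ_{3.62} ≤ 4.36) ≈ 2 · 0.04149 = 0.08298 ≈ 0.0830.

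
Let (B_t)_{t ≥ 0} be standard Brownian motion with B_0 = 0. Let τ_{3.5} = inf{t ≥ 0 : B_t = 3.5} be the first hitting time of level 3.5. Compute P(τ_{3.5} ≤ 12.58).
P(τ_{3.5} ≤ 12.58) = 2(1 − Φ(3.5/√12.58)) = 2(1 − Φ(0.9868)) ≈ 0.3237

By the reflection principle for standard BM, P(τ_b ≤ t) = 2 · P(B_t ≥ b). Since B_t ~ N(0, t), P(B_t ≥ 3.5) = 1 − Φ(3.5/√t) = 1 − Φ(3.5/√12.58) = 1 − Φ(0.9868) ≈ 0.16187. Doubling: P(τ_{3.5} ≤ 12.58) ≈ 2 · 0.16187 = 0.32374 ≈ 0.3237.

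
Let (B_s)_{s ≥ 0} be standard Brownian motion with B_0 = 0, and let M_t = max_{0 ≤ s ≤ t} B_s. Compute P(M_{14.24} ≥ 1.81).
P(M_{14.24} ≥ 1.81) = 2·P(B_{14.24} ≥ 1.81) = 2(1 − Φ(1.81/√14.24)) ≈ 0.6315

By the reflection principle for Brownian motion, P(M_t ≥ a) = 2 · P(B_t ≥ a) for a ≥ 0. Since B_t ~ N(0, t), P(B_t ≥ 1.81) = 1 − Φ(1.81/√t) = 1 − Φ(1.81/√14.24) = 1 − Φ(0.4796). So
  P(M_{14.24} ≥ 1.81) = 2(1 − Φ(0.4796)) ≈ 0.6315.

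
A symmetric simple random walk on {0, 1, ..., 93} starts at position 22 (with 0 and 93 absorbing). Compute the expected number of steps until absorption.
E[τ | X_0 = 22] = 1562

Let v_k = E[τ | X_0 = k]. Boundary: v_0 = v_93 = 0. Recurrence: v_k = 1 + (v_{k-1} + v_{k+1})/2 for 1 ≤ k ≤ 92. The particular solution to v_k − (v_{k-1} + v_{k+1})/2 = 1 is v_k = −k^2. Adding homogeneous solution A + B k and matching boundaries gives v_k = k (93 − k). Substituting k = 22: v_22 = 22 · 71 = 1562.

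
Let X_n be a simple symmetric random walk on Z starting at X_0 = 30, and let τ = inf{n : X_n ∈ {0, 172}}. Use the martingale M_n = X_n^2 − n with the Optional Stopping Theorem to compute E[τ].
E[τ] = 4260

M_n = X_n^2 − n is a martingale (since E[X_{n+1}^2 | F_n] = X_n^2 + 1). By OST (τ has finite mean in a bounded region), E[M_τ] = E[M_0] = X_0^2 − 0 = 30^2 = 900. Also E[M_τ] = E[X_τ^2] − E[τ]. The walk exits at 0 or 172, with P(hit 172 first) = 30/172, so E[X_τ^2] = 172^2 · 30/172 + 0 = 5160. Thus E[τ] = E[X_τ^2] − E[M_τ] = 5160 − 900 = 4260 = 30(172 − 30) = 4260.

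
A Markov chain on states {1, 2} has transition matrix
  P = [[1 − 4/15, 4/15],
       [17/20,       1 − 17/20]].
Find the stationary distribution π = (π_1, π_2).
π_1 = 51/67, π_2 = 16/67

Solve πP = π with π_1 + π_2 = 1. From πP = π: π_1 · (1 − 4/15) + π_2 · 17/20 = π_1 ⇒ π_2 · 17/20 = π_1 · 4/15 ⇒ π_2/π_1 = (4/15)/(17/20) = 16/51. Together with π_1 + π_2 = 1:
  π_1 = (17/20)/(4/15 + 17/20) = (17/20)/(67/60) = 51/67,
  π_2 = (4/15)/(4/15 + 17/20) = (4/15)/(67/60) = 16/67.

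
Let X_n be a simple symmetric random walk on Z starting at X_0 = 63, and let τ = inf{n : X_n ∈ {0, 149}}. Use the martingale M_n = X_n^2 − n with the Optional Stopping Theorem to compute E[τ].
E[τ] = 5418

M_n = X_n^2 − n is a martingale (since E[X_{n+1}^2 | F_n] = X_n^2 + 1). By OST (τ has finite mean in a bounded region), E[M_τ] = E[M_0] = X_0^2 − 0 = 63^2 = 3969. Also E[M_τ] = E[X_τ^2] − E[τ]. The walk exits at 0 or 149, with P(hit 149 first) = 63/149, so E[X_τ^2] = 149^2 · 63/149 + 0 = 9387. Thus E[τ] = E[X_τ^2] − E[M_τ] = 9387 − 3969 = 5418 = 63(149 − 63) = 5418.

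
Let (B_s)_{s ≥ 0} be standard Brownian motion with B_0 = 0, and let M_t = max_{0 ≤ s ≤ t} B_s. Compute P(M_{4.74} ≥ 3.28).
P(M_{4.74} ≥ 3.28) = 2·P(B_{4.74} ≥ 3.28) = 2(1 − Φ(3.28/√4.74)) ≈ 0.1319

By the reflection principle for Brownian motion, P(M_t ≥ a) = 2 · P(B_t ≥ a) for a ≥ 0. Since B_t ~ N(0, t), P(B_t ≥ 3.28) = 1 − Φ(3.28/√t) = 1 − Φ(3.28/√4.74) = 1 − Φ(1.5066). So
  P(M_{4.74} ≥ 3.28) = 2(1 − Φ(1.5066)) ≈ 0.1319.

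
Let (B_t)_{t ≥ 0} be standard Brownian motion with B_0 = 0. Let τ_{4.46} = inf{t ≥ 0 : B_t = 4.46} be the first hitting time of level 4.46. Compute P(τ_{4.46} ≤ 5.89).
P(τ_{4.46} ≤ 5.89) = 2(1 − Φ(4.46/√5.89)) = 2(1 − Φ(1.8377)) ≈ 0.0661

By the reflection principle for standard BM, P(τ_b ≤ t) = 2 · P(B_t ≥ b). Since B_t ~ N(0, t), P(B_t ≥ 4.46) = 1 − Φ(4.46/√t) = 1 − Φ(4.46/√5.89) = 1 − Φ(1.8377) ≈ 0.03305. Doubling: P(τ_{4.46} ≤ 5.89) ≈ 2 · 0.03305 = 0.06610 ≈ 0.0661.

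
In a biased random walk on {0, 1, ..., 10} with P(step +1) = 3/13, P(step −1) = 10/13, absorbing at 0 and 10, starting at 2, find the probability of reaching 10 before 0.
P(hit 10 before 0) = (1 − (10/3)^2) / (1 − (10/3)^10) = 6561/109889461

Let u_k denote P(reach 10 before 0 | start at k). Boundary: u_0 = 0, u_10 = 1. Recurrence: u_k = 3/13·u_{k+1} + 10/13·u_{k-1} for 1 ≤ k ≤ 9. Try u_k = A + B·r^k with r = q/p = (10/13)/(3/13) = 10/3. Substitution satisfies the recurrence; boundary conditions give:
  u_k = (1 − r^k) / (1 − r^N) = (1 − (10/3)^2) / (1 − (10/3)^10) = 6561/109889461.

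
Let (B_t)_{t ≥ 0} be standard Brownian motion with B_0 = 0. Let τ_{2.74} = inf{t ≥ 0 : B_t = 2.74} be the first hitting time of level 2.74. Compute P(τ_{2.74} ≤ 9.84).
P(τ_{2.74} ≤ 9.84) = 2(1 − Φ(2.74/√9.84)) = 2(1 − Φ(0.8735)) ≈ 0.3824

By the reflection principle for standard BM, P(τ_b ≤ t) = 2 · P(B_t ≥ b). Since B_t ~ N(0, t), P(B_t ≥ 2.74) = 1 − Φ(2.74/√t) = 1 − Φ(2.74/√9.84) = 1 − Φ(0.8735) ≈ 0.19120. Doubling: P(τ_{2.74} ≤ 9.84) ≈ 2 · 0.19120 = 0.38240 ≈ 0.3824.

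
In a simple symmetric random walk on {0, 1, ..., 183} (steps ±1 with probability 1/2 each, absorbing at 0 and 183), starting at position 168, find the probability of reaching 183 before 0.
P(hit 183 before 0) = 168/183 = 56/61

Let u_k = P(hit 183 before 0 | start at k). Then u_0 = 0, u_183 = 1, and u_k = u_{k-1}/2 + u_{k+1}/2 for 1 ≤ k ≤ 182. This harmonic recurrence is solved by u_k = k/183, giving u_168 = 168/183 = 56/61.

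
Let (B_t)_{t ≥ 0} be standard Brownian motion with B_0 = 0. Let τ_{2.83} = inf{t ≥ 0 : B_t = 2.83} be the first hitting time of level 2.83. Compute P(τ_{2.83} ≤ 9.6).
P(τ_{2.83} ≤ 9.6) = 2(1 − Φ(2.83/√9.6)) = 2(1 − Φ(0.9134)) ≈ 0.3610

By the reflection principle for standard BM, P(τ_b ≤ t) = 2 · P(B_t ≥ b). Since B_t ~ N(0, t), P(B_t ≥ 2.83) = 1 − Φ(2.83/√t) = 1 − Φ(2.83/√9.6) = 1 − Φ(0.9134) ≈ 0.18052. Doubling: P(τ_{2.83} ≤ 9.6) ≈ 2 · 0.18052 = 0.36104 ≈ 0.3610.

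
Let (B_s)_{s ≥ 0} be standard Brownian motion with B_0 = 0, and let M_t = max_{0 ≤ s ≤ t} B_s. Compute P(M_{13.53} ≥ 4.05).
P(M_{13.53} ≥ 4.05) = 2·P(B_{13.53} ≥ 4.05) = 2(1 − Φ(4.05/√13.53)) ≈ 0.2709

By the reflection principle for Brownian motion, P(M_t ≥ a) = 2 · P(B_t ≥ a) for a ≥ 0. Since B_t ~ N(0, t), P(B_t ≥ 4.05) = 1 − Φ(4.05/√t) = 1 − Φ(4.05/√13.53) = 1 − Φ(1.1010). So
  P(M_{13.53} ≥ 4.05) = 2(1 − Φ(1.1010)) ≈ 0.2709.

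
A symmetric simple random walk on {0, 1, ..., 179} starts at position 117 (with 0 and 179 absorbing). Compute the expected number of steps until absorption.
E[τ | X_0 = 117] = 7254

Let v_k = E[τ | X_0 = k]. Boundary: v_0 = v_179 = 0. Recurrence: v_k = 1 + (v_{k-1} + v_{k+1})/2 for 1 ≤ k ≤ 178. The particular solution to v_k − (v_{k-1} + v_{k+1})/2 = 1 is v_k = −k^2. Adding homogeneous solution A + B k and matching boundaries gives v_k = k (179 − k). Substituting k = 117: v_117 = 117 · 62 = 7254.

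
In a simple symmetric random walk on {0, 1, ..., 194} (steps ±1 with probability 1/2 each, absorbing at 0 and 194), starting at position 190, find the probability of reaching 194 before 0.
P(hit 194 before 0) = 190/194 = 95/97

Let u_k = P(hit 194 before 0 | start at k). Then u_0 = 0, u_194 = 1, and u_k = u_{k-1}/2 + u_{k+1}/2 for 1 ≤ k ≤ 193. This harmonic recurrence is solved by u_k = k/194, giving u_190 = 190/194 = 95/97.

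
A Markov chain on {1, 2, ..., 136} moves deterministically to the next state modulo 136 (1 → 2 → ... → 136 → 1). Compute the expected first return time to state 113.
E[T_113 | X_0 = 113] = 136

The chain cycles deterministically, so starting at state 113 it returns in exactly 136 steps. Equivalently, the stationary distribution is uniform π_j = 1/136 for every state j, so by Kac's formula E[T_113] = 1/π_113 = 136.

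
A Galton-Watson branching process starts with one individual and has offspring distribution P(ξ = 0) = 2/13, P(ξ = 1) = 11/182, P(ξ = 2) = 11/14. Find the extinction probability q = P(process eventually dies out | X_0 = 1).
q = 28/143

The pgf is f(s) = 2/13 + 11/182·s + 11/14·s². The extinction probability q is the smallest fixed point of f in [0, 1]. Setting s = f(s):
  11/14·s² + (11/182 − 1)·s + 2/13 = 0
  11/14·s² − (2/13 + 11/14)·s + 2/13 = 0
which factors as (s − 1)·(11/14·s − 2/13) = 0, giving roots s = 1 and s = (2/13)/(11/14) = 28/143.
Mean offspring μ = 11/182 + 2·11/14 = 297/182 > 1 (supercritical), so q < 1. The extinction probability is the smaller root: q = (2/13)/(11/14) = 28/143.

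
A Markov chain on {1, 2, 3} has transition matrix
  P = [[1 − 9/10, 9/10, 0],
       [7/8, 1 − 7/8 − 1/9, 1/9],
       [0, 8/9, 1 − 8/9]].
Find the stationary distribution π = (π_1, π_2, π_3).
π = (70/151, 72/151, 9/151)

This is a birth-death chain on three states, which satisfies detailed balance: π_1 · P_{12} = π_2 · P_{21} and π_2 · P_{23} = π_3 · P_{32}.
From π_1 · 9/10 = π_2 · 7/8: π_2/π_1 = (9/10)/(7/8) = 36/35.
From π_2 · 1/9 = π_3 · 8/9: π_3/π_2 = (1/9)/(8/9) = 1/8.
Take π_1 proportional to 1; then unnormalized π = (1, 36/35, 9/70). Normalize by dividing by the sum 151/70:
  π = (70/151, 72/151, 9/151).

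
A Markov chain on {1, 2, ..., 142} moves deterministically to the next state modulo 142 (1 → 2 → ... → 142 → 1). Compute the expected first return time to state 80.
E[T_80 | X_0 = 80] = 142

The chain cycles deterministically, so starting at state 80 it returns in exactly 142 steps. Equivalently, the stationary distribution is uniform π_j = 1/142 for every state j, so by Kac's formula E[T_80] = 1/π_80 = 142.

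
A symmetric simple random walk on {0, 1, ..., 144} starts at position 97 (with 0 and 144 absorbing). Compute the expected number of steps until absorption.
E[τ | X_0 = 97] = 4559

Let v_k = E[τ | X_0 = k]. Boundary: v_0 = v_144 = 0. Recurrence: v_k = 1 + (v_{k-1} + v_{k+1})/2 for 1 ≤ k ≤ 143. The particular solution to v_k − (v_{k-1} + v_{k+1})/2 = 1 is v_k = −k^2. Adding homogeneous solution A + B k and matching boundaries gives v_k = k (144 − k). Substituting k = 97: v_97 = 97 · 47 = 4559.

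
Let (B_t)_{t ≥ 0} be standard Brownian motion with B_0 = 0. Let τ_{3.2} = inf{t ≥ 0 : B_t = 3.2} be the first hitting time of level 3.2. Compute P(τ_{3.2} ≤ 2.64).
P(τ_{3.2} ≤ 2.64) = 2(1 − Φ(3.2/√2.64)) = 2(1 − Φ(1.9695)) ≈ 0.0489

By the reflection principle for standard BM, P(τ_b ≤ t) = 2 · P(B_t ≥ b). Since B_t ~ N(0, t), P(B_t ≥ 3.2) = 1 − Φ(3.2/√t) = 1 − Φ(3.2/√2.64) = 1 − Φ(1.9695) ≈ 0.02445. Doubling: P(τ_{3.2} ≤ 2.64) ≈ 2 · 0.02445 = 0.04890 ≈ 0.0489.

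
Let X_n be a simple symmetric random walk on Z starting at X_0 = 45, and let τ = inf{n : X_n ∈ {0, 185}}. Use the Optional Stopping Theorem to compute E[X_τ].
E[X_τ] = 45

X_n is a martingale and τ is a bounded-mean stopping time (indeed τ is finite a.s. with bounded expectation since the walk is in a bounded region). By the OST, E[X_τ] = E[X_0] = 45. Equivalently: E[X_τ] = 185 · P(hit 185 first) + 0 · P(hit 0 first) = 185 · (45/185) = 45.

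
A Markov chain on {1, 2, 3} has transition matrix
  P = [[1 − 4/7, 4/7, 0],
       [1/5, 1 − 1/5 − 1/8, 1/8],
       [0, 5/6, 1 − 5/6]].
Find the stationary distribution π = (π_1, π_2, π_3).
π = (7/30, 2/3, 1/10)

This is a birth-death chain on three states, which satisfies detailed balance: π_1 · P_{12} = π_2 · P_{21} and π_2 · P_{23} = π_3 · P_{32}.
From π_1 · 4/7 = π_2 · 1/5: π_2/π_1 = (4/7)/(1/5) = 20/7.
From π_2 · 1/8 = π_3 · 5/6: π_3/π_2 = (1/8)/(5/6) = 3/20.
Take π_1 proportional to 1; then unnormalized π = (1, 20/7, 3/7). Normalize by dividing by the sum 30/7:
  π = (7/30, 2/3, 1/10).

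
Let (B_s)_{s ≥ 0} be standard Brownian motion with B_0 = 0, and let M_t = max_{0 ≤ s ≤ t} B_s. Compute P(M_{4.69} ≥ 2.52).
P(M_{4.69} ≥ 2.52) = 2·P(B_{4.69} ≥ 2.52) = 2(1 − Φ(2.52/√4.69)) ≈ 0.2446

By the reflection principle for Brownian motion, P(M_t ≥ a) = 2 · P(B_t ≥ a) for a ≥ 0. Since B_t ~ N(0, t), P(B_t ≥ 2.52) = 1 − Φ(2.52/√t) = 1 − Φ(2.52/√4.69) = 1 − Φ(1.1636). So
  P(M_{4.69} ≥ 2.52) = 2(1 − Φ(1.1636)) ≈ 0.2446.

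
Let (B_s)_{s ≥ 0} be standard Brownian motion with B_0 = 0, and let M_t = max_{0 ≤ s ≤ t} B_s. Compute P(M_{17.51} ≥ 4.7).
P(M_{17.51} ≥ 4.7) = 2·P(B_{17.51} ≥ 4.7) = 2(1 − Φ(4.7/√17.51)) ≈ 0.2614

By the reflection principle for Brownian motion, P(M_t ≥ a) = 2 · P(B_t ≥ a) for a ≥ 0. Since B_t ~ N(0, t), P(B_t ≥ 4.7) = 1 − Φ(4.7/√t) = 1 − Φ(4.7/√17.51) = 1 − Φ(1.1232). So
  P(M_{17.51} ≥ 4.7) = 2(1 − Φ(1.1232)) ≈ 0.2614.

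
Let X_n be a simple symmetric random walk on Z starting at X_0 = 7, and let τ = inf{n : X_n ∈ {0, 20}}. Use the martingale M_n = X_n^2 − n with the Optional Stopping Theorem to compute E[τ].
E[τ] = 91

M_n = X_n^2 − n is a martingale (since E[X_{n+1}^2 | F_n] = X_n^2 + 1). By OST (τ has finite mean in a bounded region), E[M_τ] = E[M_0] = X_0^2 − 0 = 7^2 = 49. Also E[M_τ] = E[X_τ^2] − E[τ]. The walk exits at 0 or 20, with P(hit 20 first) = 7/20, so E[X_τ^2] = 20^2 · 7/20 + 0 = 140. Thus E[τ] = E[X_τ^2] − E[M_τ] = 140 − 49 = 91 = 7(20 − 7) = 91.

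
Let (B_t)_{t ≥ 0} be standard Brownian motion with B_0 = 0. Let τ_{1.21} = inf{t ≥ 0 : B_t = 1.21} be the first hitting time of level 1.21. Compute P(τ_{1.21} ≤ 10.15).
P(τ_{1.21} ≤ 10.15) = 2(1 − Φ(1.21/√10.15)) = 2(1 − Φ(0.3798)) ≈ 0.7041

By the reflection principle for standard BM, P(τ_b ≤ t) = 2 · P(B_t ≥ b). Since B_t ~ N(0, t), P(B_t ≥ 1.21) = 1 − Φ(1.21/√t) = 1 − Φ(1.21/√10.15) = 1 − Φ(0.3798) ≈ 0.35205. Doubling: P(τ_{1.21} ≤ 10.15) ≈ 2 · 0.35205 = 0.70410 ≈ 0.7041.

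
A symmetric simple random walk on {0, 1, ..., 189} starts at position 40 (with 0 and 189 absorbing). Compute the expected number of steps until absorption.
E[τ | X_0 = 40] = 5960

Let v_k = E[τ | X_0 = k]. Boundary: v_0 = v_189 = 0. Recurrence: v_k = 1 + (v_{k-1} + v_{k+1})/2 for 1 ≤ k ≤ 188. The particular solution to v_k − (v_{k-1} + v_{k+1})/2 = 1 is v_k = −k^2. Adding homogeneous solution A + B k and matching boundaries gives v_k = k (189 − k). Substituting k = 40: v_40 = 40 · 149 = 5960.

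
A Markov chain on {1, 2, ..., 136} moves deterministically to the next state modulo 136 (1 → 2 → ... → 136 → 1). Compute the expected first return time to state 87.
E[T_87 | X_0 = 87] = 136

The chain cycles deterministically, so starting at state 87 it returns in exactly 136 steps. Equivalently, the stationary distribution is uniform π_j = 1/136 for every state j, so by Kac's formula E[T_87] = 1/π_87 = 136.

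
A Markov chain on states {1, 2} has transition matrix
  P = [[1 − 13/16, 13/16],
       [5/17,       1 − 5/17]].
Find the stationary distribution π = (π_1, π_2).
π_1 = 80/301, π_2 = 221/301

Solve πP = π with π_1 + π_2 = 1. From πP = π: π_1 · (1 − 13/16) + π_2 · 5/17 = π_1 ⇒ π_2 · 5/17 = π_1 · 13/16 ⇒ π_2/π_1 = (13/16)/(5/17) = 221/80. Together with π_1 + π_2 = 1:
  π_1 = (5/17)/(13/16 + 5/17) = (5/17)/(301/272) = 80/301,
  π_2 = (13/16)/(13/16 + 5/17) = (13/16)/(301/272) = 221/301.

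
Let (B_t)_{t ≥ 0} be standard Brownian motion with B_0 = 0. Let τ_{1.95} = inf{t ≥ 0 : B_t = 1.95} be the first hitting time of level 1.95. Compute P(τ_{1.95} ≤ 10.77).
P(τ_{1.95} ≤ 10.77) = 2(1 − Φ(1.95/√10.77)) = 2(1 − Φ(0.5942)) ≈ 0.5524

By the reflection principle for standard BM, P(τ_b ≤ t) = 2 · P(B_t ≥ b). Since B_t ~ N(0, t), P(B_t ≥ 1.95) = 1 − Φ(1.95/√t) = 1 − Φ(1.95/√10.77) = 1 − Φ(0.5942) ≈ 0.27619. Doubling: P(τ_{1.95} ≤ 10.77) ≈ 2 · 0.27619 = 0.55238 ≈ 0.5524.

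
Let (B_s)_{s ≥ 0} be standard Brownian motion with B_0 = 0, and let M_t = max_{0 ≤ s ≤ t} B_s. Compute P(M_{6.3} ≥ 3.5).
P(M_{6.3} ≥ 3.5) = 2·P(B_{6.3} ≥ 3.5) = 2(1 − Φ(3.5/√6.3)) ≈ 0.1632

By the reflection principle for Brownian motion, P(M_t ≥ a) = 2 · P(B_t ≥ a) for a ≥ 0. Since B_t ~ N(0, t), P(B_t ≥ 3.5) = 1 − Φ(3.5/√t) = 1 − Φ(3.5/√6.3) = 1 − Φ(1.3944). So
  P(M_{6.3} ≥ 3.5) = 2(1 − Φ(1.3944)) ≈ 0.1632.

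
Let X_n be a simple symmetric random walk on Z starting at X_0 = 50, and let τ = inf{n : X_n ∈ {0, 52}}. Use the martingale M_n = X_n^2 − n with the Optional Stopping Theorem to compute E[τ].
E[τ] = 100

M_n = X_n^2 − n is a martingale (since E[X_{n+1}^2 | F_n] = X_n^2 + 1). By OST (τ has finite mean in a bounded region), E[M_τ] = E[M_0] = X_0^2 − 0 = 50^2 = 2500. Also E[M_τ] = E[X_τ^2] − E[τ]. The walk exits at 0 or 52, with P(hit 52 first) = 50/52, so E[X_τ^2] = 52^2 · 50/52 + 0 = 2600. Thus E[τ] = E[X_τ^2] − E[M_τ] = 2600 − 2500 = 100 = 50(52 − 50) = 100.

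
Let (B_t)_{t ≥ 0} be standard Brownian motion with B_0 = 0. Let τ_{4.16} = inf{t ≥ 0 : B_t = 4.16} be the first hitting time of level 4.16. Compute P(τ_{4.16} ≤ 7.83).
P(τ_{4.16} ≤ 7.83) = 2(1 − Φ(4.16/√7.83)) = 2(1 − Φ(1.4867)) ≈ 0.1371

By the reflection principle for standard BM, P(τ_b ≤ t) = 2 · P(B_t ≥ b). Since B_t ~ N(0, t), P(B_t ≥ 4.16) = 1 − Φ(4.16/√t) = 1 − Φ(4.16/√7.83) = 1 − Φ(1.4867) ≈ 0.06855. Doubling: P(τ_{4.16} ≤ 7.83) ≈ 2 · 0.06855 = 0.13710 ≈ 0.1371.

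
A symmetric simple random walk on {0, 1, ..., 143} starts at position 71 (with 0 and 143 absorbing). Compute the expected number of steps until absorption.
E[τ | X_0 = 71] = 5112

Let v_k = E[τ | X_0 = k]. Boundary: v_0 = v_143 = 0. Recurrence: v_k = 1 + (v_{k-1} + v_{k+1})/2 for 1 ≤ k ≤ 142. The particular solution to v_k − (v_{k-1} + v_{k+1})/2 = 1 is v_k = −k^2. Adding homogeneous solution A + B k and matching boundaries gives v_k = k (143 − k). Substituting k = 71: v_71 = 71 · 72 = 5112.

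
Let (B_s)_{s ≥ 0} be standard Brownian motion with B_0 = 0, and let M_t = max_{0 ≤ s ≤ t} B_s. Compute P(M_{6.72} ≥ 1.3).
P(M_{6.72} ≥ 1.3) = 2·P(B_{6.72} ≥ 1.3) = 2(1 − Φ(1.3/√6.72)) ≈ 0.6160

By the reflection principle for Brownian motion, P(M_t ≥ a) = 2 · P(B_t ≥ a) for a ≥ 0. Since B_t ~ N(0, t), P(B_t ≥ 1.3) = 1 − Φ(1.3/√t) = 1 − Φ(1.3/√6.72) = 1 − Φ(0.5015). So
  P(M_{6.72} ≥ 1.3) = 2(1 − Φ(0.5015)) ≈ 0.6160.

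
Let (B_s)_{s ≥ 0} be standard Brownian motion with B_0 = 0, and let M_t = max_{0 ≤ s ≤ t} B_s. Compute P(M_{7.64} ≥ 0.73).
P(M_{7.64} ≥ 0.73) = 2·P(B_{7.64} ≥ 0.73) = 2(1 − Φ(0.73/√7.64)) ≈ 0.7917

By the reflection principle for Brownian motion, P(M_t ≥ a) = 2 · P(B_t ≥ a) for a ≥ 0. Since B_t ~ N(0, t), P(B_t ≥ 0.73) = 1 − Φ(0.73/√t) = 1 − Φ(0.73/√7.64) = 1 − Φ(0.2641). So
  P(M_{7.64} ≥ 0.73) = 2(1 − Φ(0.2641)) ≈ 0.7917.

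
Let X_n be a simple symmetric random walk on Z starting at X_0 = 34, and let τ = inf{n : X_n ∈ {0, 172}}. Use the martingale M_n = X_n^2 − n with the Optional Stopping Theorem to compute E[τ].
E[τ] = 4692

M_n = X_n^2 − n is a martingale (since E[X_{n+1}^2 | F_n] = X_n^2 + 1). By OST (τ has finite mean in a bounded region), E[M_τ] = E[M_0] = X_0^2 − 0 = 34^2 = 1156. Also E[M_τ] = E[X_τ^2] − E[τ]. The walk exits at 0 or 172, with P(hit 172 first) = 34/172, so E[X_τ^2] = 172^2 · 34/172 + 0 = 5848. Thus E[τ] = E[X_τ^2] − E[M_τ] = 5848 − 1156 = 4692 = 34(172 − 34) = 4692.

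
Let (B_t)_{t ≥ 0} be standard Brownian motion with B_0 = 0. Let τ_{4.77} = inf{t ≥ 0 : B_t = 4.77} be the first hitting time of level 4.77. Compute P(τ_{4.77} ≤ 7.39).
P(τ_{4.77} ≤ 7.39) = 2(1 − Φ(4.77/√7.39)) = 2(1 − Φ(1.7547)) ≈ 0.0793

By the reflection principle for standard BM, P(τ_b ≤ t) = 2 · P(B_t ≥ b). Since B_t ~ N(0, t), P(B_t ≥ 4.77) = 1 − Φ(4.77/√t) = 1 − Φ(4.77/√7.39) = 1 − Φ(1.7547) ≈ 0.03966. Doubling: P(τ_{4.77} ≤ 7.39) ≈ 2 · 0.03966 = 0.07932 ≈ 0.0793.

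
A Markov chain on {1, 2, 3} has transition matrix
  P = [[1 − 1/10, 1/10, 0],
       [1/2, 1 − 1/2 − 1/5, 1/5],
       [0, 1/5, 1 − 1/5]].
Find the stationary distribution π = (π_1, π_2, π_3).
π = (5/7, 1/7, 1/7)

This is a birth-death chain on three states, which satisfies detailed balance: π_1 · P_{12} = π_2 · P_{21} and π_2 · P_{23} = π_3 · P_{32}.
From π_1 · 1/10 = π_2 · 1/2: π_2/π_1 = (1/10)/(1/2) = 1/5.
From π_2 · 1/5 = π_3 · 1/5: π_3/π_2 = (1/5)/(1/5) = 1.
Take π_1 proportional to 1; then unnormalized π = (1, 1/5, 1/5). Normalize by dividing by the sum 7/5:
  π = (5/7, 1/7, 1/7).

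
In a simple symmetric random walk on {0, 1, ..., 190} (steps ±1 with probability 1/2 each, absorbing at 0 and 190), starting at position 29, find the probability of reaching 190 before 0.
P(hit 190 before 0) = 29/190

Let u_k = P(hit 190 before 0 | start at k). Then u_0 = 0, u_190 = 1, and u_k = u_{k-1}/2 + u_{k+1}/2 for 1 ≤ k ≤ 189. This harmonic recurrence is solved by u_k = k/190, giving u_29 = 29/190.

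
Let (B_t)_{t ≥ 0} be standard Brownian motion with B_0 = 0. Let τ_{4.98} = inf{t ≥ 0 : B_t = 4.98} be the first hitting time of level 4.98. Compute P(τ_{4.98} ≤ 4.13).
P(τ_{4.98} ≤ 4.13) = 2(1 − Φ(4.98/√4.13)) = 2(1 − Φ(2.4505)) ≈ 0.0143

By the reflection principle for standard BM, P(τ_b ≤ t) = 2 · P(B_t ≥ b). Since B_t ~ N(0, t), P(B_t ≥ 4.98) = 1 − Φ(4.98/√t) = 1 − Φ(4.98/√4.13) = 1 − Φ(2.4505) ≈ 0.00713. Doubling: P(τ_{4.98} ≤ 4.13) ≈ 2 · 0.00713 = 0.01426 ≈ 0.0143.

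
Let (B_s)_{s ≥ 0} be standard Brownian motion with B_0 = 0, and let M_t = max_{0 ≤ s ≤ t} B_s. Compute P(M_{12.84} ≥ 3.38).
P(M_{12.84} ≥ 3.38) = 2·P(B_{12.84} ≥ 3.38) = 2(1 − Φ(3.38/√12.84)) ≈ 0.3455

By the reflection principle for Brownian motion, P(M_t ≥ a) = 2 · P(B_t ≥ a) for a ≥ 0. Since B_t ~ N(0, t), P(B_t ≥ 3.38) = 1 − Φ(3.38/√t) = 1 − Φ(3.38/√12.84) = 1 − Φ(0.9433). So
  P(M_{12.84} ≥ 3.38) = 2(1 − Φ(0.9433)) ≈ 0.3455.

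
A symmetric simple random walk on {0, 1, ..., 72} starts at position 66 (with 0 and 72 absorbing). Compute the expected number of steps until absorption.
E[τ | X_0 = 66] = 396

Let v_k = E[τ | X_0 = k]. Boundary: v_0 = v_72 = 0. Recurrence: v_k = 1 + (v_{k-1} + v_{k+1})/2 for 1 ≤ k ≤ 71. The particular solution to v_k − (v_{k-1} + v_{k+1})/2 = 1 is v_k = −k^2. Adding homogeneous solution A + B k and matching boundaries gives v_k = k (72 − k). Substituting k = 66: v_66 = 66 · 6 = 396.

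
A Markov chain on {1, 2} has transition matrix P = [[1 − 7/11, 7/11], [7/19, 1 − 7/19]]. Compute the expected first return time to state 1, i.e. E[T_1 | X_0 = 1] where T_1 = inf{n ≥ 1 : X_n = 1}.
E[T_1 | X_0 = 1] = 1/π_1 = 30/11

For an irreducible recurrent Markov chain with stationary distribution π, E[T_i | X_0 = i] = 1/π_i (Kac's formula). Here π_1 = (7/19)/(7/11 + 7/19) = (7/19)/(210/209) = 11/30, so E[T_1 | X_0 = 1] = 1/π_1 = (7/11 + 7/19)/(7/19) = (210/209)/(7/19) = 30/11.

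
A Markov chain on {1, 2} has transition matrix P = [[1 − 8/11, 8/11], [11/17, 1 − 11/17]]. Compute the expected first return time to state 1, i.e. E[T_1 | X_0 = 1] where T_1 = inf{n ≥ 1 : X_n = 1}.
E[T_1 | X_0 = 1] = 1/π_1 = 257/121

For an irreducible recurrent Markov chain with stationary distribution π, E[T_i | X_0 = i] = 1/π_i (Kac's formula). Here π_1 = (11/17)/(8/11 + 11/17) = (11/17)/(257/187) = 121/257, so E[T_1 | X_0 = 1] = 1/π_1 = (8/11 + 11/17)/(11/17) = (257/187)/(11/17) = 257/121.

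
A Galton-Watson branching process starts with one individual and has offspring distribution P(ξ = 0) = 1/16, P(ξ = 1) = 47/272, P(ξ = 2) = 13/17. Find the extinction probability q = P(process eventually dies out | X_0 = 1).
q = 17/208

The pgf is f(s) = 1/16 + 47/272·s + 13/17·s². The extinction probability q is the smallest fixed point of f in [0, 1]. Setting s = f(s):
  13/17·s² + (47/272 − 1)·s + 1/16 = 0
  13/17·s² − (1/16 + 13/17)·s + 1/16 = 0
which factors as (s − 1)·(13/17·s − 1/16) = 0, giving roots s = 1 and s = (1/16)/(13/17) = 17/208.
Mean offspring μ = 47/272 + 2·13/17 = 463/272 > 1 (supercritical), so q < 1. The extinction probability is the smaller root: q = (1/16)/(13/17) = 17/208.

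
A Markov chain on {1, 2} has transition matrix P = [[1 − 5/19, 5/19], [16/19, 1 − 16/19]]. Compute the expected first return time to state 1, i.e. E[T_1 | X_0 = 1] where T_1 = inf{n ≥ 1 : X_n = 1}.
E[T_1 | X_0 = 1] = 1/π_1 = 21/16

For an irreducible recurrent Markov chain with stationary distribution π, E[T_i | X_0 = i] = 1/π_i (Kac's formula). Here π_1 = (16/19)/(5/19 + 16/19) = (16/19)/(21/19) = 16/21, so E[T_1 | X_0 = 1] = 1/π_1 = (5/19 + 16/19)/(16/19) = (21/19)/(16/19) = 21/16.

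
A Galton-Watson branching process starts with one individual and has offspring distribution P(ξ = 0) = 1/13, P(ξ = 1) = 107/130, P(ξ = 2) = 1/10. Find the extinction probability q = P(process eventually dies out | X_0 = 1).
q = 10/13

The pgf is f(s) = 1/13 + 107/130·s + 1/10·s². The extinction probability q is the smallest fixed point of f in [0, 1]. Setting s = f(s):
  1/10·s² + (107/130 − 1)·s + 1/13 = 0
  1/10·s² − (1/13 + 1/10)·s + 1/13 = 0
which factors as (s − 1)·(1/10·s − 1/13) = 0, giving roots s = 1 and s = (1/13)/(1/10) = 10/13.
Mean offspring μ = 107/130 + 2·1/10 = 133/130 > 1 (supercritical), so q < 1. The extinction probability is the smaller root: q = (1/13)/(1/10) = 10/13.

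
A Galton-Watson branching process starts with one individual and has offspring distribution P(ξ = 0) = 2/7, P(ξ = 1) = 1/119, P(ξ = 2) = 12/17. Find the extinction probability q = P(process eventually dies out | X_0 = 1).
q = 17/42

The pgf is f(s) = 2/7 + 1/119·s + 12/17·s². The extinction probability q is the smallest fixed point of f in [0, 1]. Setting s = f(s):
  12/17·s² + (1/119 − 1)·s + 2/7 = 0
  12/17·s² − (2/7 + 12/17)·s + 2/7 = 0
which factors as (s − 1)·(12/17·s − 2/7) = 0, giving roots s = 1 and s = (2/7)/(12/17) = 17/42.
Mean offspring μ = 1/119 + 2·12/17 = 169/119 > 1 (supercritical), so q < 1. The extinction probability is the smaller root: q = (2/7)/(12/17) = 17/42.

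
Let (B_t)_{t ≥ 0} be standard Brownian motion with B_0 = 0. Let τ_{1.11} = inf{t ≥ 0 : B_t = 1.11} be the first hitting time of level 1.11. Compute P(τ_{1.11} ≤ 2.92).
P(τ_{1.11} ≤ 2.92) = 2(1 − Φ(1.11/√2.92)) = 2(1 − Φ(0.6496)) ≈ 0.5160

By the reflection principle for standard BM, P(τ_b ≤ t) = 2 · P(B_t ≥ b). Since B_t ~ N(0, t), P(B_t ≥ 1.11) = 1 − Φ(1.11/√t) = 1 − Φ(1.11/√2.92) = 1 − Φ(0.6496) ≈ 0.25798. Doubling: P(τ_{1.11} ≤ 2.92) ≈ 2 · 0.25798 = 0.51596 ≈ 0.5160.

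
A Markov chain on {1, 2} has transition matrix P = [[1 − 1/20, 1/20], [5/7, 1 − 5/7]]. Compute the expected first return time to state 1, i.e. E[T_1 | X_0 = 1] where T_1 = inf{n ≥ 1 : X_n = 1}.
E[T_1 | X_0 = 1] = 1/π_1 = 107/100

For an irreducible recurrent Markov chain with stationary distribution π, E[T_i | X_0 = i] = 1/π_i (Kac's formula). Here π_1 = (5/7)/(1/20 + 5/7) = (5/7)/(107/140) = 100/107, so E[T_1 | X_0 = 1] = 1/π_1 = (1/20 + 5/7)/(5/7) = (107/140)/(5/7) = 107/100.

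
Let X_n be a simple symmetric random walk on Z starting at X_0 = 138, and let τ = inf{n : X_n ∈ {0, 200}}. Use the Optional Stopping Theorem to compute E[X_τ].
E[X_τ] = 138

X_n is a martingale and τ is a bounded-mean stopping time (indeed τ is finite a.s. with bounded expectation since the walk is in a bounded region). By the OST, E[X_τ] = E[X_0] = 138. Equivalently: E[X_τ] = 200 · P(hit 200 first) + 0 · P(hit 0 first) = 200 · (138/200) = 138.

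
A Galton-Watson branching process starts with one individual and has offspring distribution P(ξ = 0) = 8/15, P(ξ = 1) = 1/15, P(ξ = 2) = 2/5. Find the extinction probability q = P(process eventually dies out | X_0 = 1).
q = 1

Mean offspring μ = 0·8/15 + 1·1/15 + 2·2/5 = 13/15 ≤ 1. For μ ≤ 1 with offspring not concentrated at 1, the Galton-Watson process goes extinct almost surely, so q = 1.
(Algebraic check: The pgf is f(s) = 8/15 + 1/15·s + 2/5·s². The extinction probability q is the smallest fixed point of f in [0, 1]. Setting s = f(s):
  2/5·s² + (1/15 − 1)·s + 8/15 = 0
  2/5·s² − (8/15 + 2/5)·s + 8/15 = 0
which factors as (s − 1)·(2/5·s − 8/15) = 0, giving roots s = 1 and s = (8/15)/(2/5) = 4/3. Since 4/3 ≥ 1, the smallest root in [0, 1] is s = 1.)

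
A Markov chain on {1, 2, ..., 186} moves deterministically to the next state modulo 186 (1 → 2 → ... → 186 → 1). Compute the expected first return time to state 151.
E[T_151 | X_0 = 151] = 186

The chain cycles deterministically, so starting at state 151 it returns in exactly 186 steps. Equivalently, the stationary distribution is uniform π_j = 1/186 for every state j, so by Kac's formula E[T_151] = 1/π_151 = 186.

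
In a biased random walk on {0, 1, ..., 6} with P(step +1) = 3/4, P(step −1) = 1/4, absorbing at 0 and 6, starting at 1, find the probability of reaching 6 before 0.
P(hit 6 before 0) = (1 − (1/3)^1) / (1 − (1/3)^6) = 243/364

Let u_k denote P(reach 6 before 0 | start at k). Boundary: u_0 = 0, u_6 = 1. Recurrence: u_k = 3/4·u_{k+1} + 1/4·u_{k-1} for 1 ≤ k ≤ 5. Try u_k = A + B·r^k with r = q/p = (1/4)/(3/4) = 1/3. Substitution satisfies the recurrence; boundary conditions give:
  u_k = (1 − r^k) / (1 − r^N) = (1 − (1/3)^1) / (1 − (1/3)^6) = 243/364.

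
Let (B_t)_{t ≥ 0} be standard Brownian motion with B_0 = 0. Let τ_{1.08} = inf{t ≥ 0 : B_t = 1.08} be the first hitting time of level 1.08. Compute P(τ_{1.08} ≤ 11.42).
P(τ_{1.08} ≤ 11.42) = 2(1 − Φ(1.08/√11.42)) = 2(1 − Φ(0.3196)) ≈ 0.7493

By the reflection principle for standard BM, P(τ_b ≤ t) = 2 · P(B_t ≥ b). Since B_t ~ N(0, t), P(B_t ≥ 1.08) = 1 − Φ(1.08/√t) = 1 − Φ(1.08/√11.42) = 1 − Φ(0.3196) ≈ 0.37464. Doubling: P(τ_{1.08} ≤ 11.42) ≈ 2 · 0.37464 = 0.74928 ≈ 0.7493.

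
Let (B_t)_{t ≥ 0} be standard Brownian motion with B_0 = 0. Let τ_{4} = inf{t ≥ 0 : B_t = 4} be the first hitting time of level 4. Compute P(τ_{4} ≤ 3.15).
P(τ_{4} ≤ 3.15) = 2(1 − Φ(4/√3.15)) = 2(1 − Φ(2.2537)) ≈ 0.0242

By the reflection principle for standard BM, P(τ_b ≤ t) = 2 · P(B_t ≥ b). Since B_t ~ N(0, t), P(B_t ≥ 4) = 1 − Φ(4/√t) = 1 − Φ(4/√3.15) = 1 − Φ(2.2537) ≈ 0.01211. Doubling: P(τ_{4} ≤ 3.15) ≈ 2 · 0.01211 = 0.02422 ≈ 0.0242.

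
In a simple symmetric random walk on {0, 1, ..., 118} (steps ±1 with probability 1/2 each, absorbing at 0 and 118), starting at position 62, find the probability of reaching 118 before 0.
P(hit 118 before 0) = 62/118 = 31/59

Let u_k = P(hit 118 before 0 | start at k). Then u_0 = 0, u_118 = 1, and u_k = u_{k-1}/2 + u_{k+1}/2 for 1 ≤ k ≤ 117. This harmonic recurrence is solved by u_k = k/118, giving u_62 = 62/118 = 31/59.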